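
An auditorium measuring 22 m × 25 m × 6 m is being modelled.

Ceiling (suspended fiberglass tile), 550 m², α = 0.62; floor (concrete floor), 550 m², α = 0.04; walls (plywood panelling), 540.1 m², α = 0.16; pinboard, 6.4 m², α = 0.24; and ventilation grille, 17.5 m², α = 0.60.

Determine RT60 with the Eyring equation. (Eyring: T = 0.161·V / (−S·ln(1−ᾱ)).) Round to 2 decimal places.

Total surface area S = 550 + 550 + 540.1 + 6.4 + 17.5 = 1664.0 m².
Σ(Sᵢαᵢ) = 550×0.62 + 550×0.04 + 540.1×0.16 + 6.4×0.24 + 17.5×0.60 = 461.452.
Mean coefficient ᾱ = A/S = 0.2773.
−S·ln(1−ᾱ) = −1664.0 × ln(1 − 0.2773) = 540.402.
V = 22 × 25 × 6 = 3300 m³.
T = 0.161·V/[−S·ln(1−ᾱ)] = 0.161·3300/540.402 = 0.98 s.

0.98 s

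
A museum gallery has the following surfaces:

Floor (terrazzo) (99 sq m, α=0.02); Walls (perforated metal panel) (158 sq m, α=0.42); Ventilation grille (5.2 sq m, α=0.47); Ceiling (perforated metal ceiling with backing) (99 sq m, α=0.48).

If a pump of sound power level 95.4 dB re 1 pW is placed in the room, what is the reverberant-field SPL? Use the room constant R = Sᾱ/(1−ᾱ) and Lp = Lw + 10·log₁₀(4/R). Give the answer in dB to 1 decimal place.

79.0 dB

Σ(Sᵢαᵢ) = 99·0.02 + 158·0.42 + 5.2·0.47 + 99·0.48 = 118.304; total area S = 361.2 sq m.
ᾱ = 118.304/361.2 = 0.3275; R = Sᾱ/(1−ᾱ) = 118.304/(1−0.3275) = 175.917 sq m.
Lp = Lw + 10 log₁₀(4/R) = 95.4 -16.43 = 79.0 dB.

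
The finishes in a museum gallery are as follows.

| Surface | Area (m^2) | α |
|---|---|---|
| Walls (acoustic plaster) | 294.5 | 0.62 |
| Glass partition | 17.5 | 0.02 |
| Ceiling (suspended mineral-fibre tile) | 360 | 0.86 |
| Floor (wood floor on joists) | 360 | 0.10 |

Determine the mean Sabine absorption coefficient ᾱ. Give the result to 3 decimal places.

0.512

Total surface area S = 1032.0 m^2.
Σ(Sᵢαᵢ) = 294.5*0.62 + 17.5*0.02 + 360*0.86 + 360*0.10 = 528.540.
ᾱ = A/S = 0.512.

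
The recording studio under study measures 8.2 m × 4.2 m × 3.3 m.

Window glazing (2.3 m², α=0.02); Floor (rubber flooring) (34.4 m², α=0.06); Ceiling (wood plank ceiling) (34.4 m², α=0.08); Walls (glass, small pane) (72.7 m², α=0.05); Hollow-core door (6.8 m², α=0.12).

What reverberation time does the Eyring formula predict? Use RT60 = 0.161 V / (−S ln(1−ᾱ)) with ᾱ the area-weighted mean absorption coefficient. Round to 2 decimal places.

1.90 seconds

S = Σ Sᵢ = 150.6 m².
Σ(Sᵢαᵢ) = 2.3·0.02 + 34.4·0.06 + 34.4·0.08 + 72.7·0.05 + 6.8·0.12 = 9.313.
ᾱ = 9.313 / 150.6 = 0.0618.
Eyring denominator: −S ln(1−ᾱ) = 9.607.
V = 8.2 × 4.2 × 3.3 = 113.652 m³.
T = 0.161·V/[−S·ln(1−ᾱ)] = 0.161·113.652/9.607 = 1.90 s.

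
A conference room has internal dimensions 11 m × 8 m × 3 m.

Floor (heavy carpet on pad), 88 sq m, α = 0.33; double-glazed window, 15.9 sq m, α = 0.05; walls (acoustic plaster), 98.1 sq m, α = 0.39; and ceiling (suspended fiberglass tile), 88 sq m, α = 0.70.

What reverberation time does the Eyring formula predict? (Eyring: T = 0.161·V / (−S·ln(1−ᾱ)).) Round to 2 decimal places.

0.25 s

S = Σ Sᵢ = 290.0 sq m.
Σ(Sᵢαᵢ) = 88·0.33 + 15.9·0.05 + 98.1·0.39 + 88·0.70 = 129.694.
Mean coefficient ᾱ = A/S = 0.4472.
Eyring denominator: −S ln(1−ᾱ) = 171.900.
V = 11 × 8 × 3 = 264 m³.
T = 0.161·V/[−S·ln(1−ᾱ)] = 0.161·264/171.900 = 0.25 s.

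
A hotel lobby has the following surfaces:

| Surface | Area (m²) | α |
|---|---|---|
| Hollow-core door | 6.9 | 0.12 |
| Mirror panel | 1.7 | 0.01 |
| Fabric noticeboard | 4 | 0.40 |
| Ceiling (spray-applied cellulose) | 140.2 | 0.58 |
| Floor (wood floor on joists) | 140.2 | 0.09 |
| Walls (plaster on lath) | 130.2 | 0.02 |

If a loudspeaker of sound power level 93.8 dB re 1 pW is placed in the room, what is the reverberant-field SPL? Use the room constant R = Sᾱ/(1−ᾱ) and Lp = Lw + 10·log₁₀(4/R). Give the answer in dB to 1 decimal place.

78.7 dB

Σ(Sᵢαᵢ) = 6.9×0.12 + 1.7×0.01 + 4×0.40 + 140.2×0.58 + 140.2×0.09 + 130.2×0.02 = 98.983; total area S = 423.2 m².
ᾱ = 0.2339, so room constant R = A/(1−ᾱ) = 129.204 m².
Lp = Lw + 10 log₁₀(4/R) = 93.8 -15.09 = 78.7 dB.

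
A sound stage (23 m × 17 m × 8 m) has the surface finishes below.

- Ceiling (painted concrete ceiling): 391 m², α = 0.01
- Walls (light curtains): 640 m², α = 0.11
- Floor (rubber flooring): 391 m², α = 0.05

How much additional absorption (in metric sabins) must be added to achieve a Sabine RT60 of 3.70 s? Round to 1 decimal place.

42.3 sabins

Total absorption A₁ = 391*0.01 + 640*0.11 + 391*0.05
  = 3.910 + 70.400 + 19.550 = 93.860 m² sabins.
For T = 3.70 s, need A₂ = 0.161·V/T = 0.161·3128/3.70 = 136.110 sabins.
Shortfall: 136.110 − 93.860 = 42.3 sabins.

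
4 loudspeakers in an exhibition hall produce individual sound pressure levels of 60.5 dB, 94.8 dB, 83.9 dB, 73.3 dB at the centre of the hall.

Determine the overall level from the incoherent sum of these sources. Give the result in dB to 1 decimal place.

Σ 10^(Lᵢ/10) = 3.288e+09.
L_total = 10·log₁₀(3.288e+09) = 95.2 dB.

95.2 dB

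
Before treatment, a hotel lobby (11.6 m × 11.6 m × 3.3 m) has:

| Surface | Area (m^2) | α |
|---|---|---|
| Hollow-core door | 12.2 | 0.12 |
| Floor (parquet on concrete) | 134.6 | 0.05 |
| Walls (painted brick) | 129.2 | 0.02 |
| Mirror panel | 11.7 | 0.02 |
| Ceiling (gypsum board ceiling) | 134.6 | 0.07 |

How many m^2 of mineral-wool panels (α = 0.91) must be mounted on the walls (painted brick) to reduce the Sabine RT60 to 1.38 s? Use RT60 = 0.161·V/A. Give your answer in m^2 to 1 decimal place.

Summing Sᵢαᵢ: 1.464 + 6.730 + 2.584 + 0.234 + 9.422 → A₁ = 20.434 sabins.
V = 444.048 m³. Target absorption A₂ = 0.161 × 444.048 / 1.38 = 51.806 sabins.
Absorption to add: 51.806 − 20.434 = 31.372 sabins.
Each m^2 of panel replacing the walls (painted brick) adds (0.91 − 0.02) = 0.89 sabins.
Panel area = 31.372 / 0.89 = 35.2 m^2.

35.2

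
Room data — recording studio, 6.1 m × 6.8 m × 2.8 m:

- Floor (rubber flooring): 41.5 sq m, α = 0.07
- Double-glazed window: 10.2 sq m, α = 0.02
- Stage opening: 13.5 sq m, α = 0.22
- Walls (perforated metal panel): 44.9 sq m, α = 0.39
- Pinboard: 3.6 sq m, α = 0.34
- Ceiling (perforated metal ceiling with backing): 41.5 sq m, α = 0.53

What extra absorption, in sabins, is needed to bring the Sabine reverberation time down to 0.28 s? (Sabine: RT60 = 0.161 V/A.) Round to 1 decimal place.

20.0 sabins

Equivalent absorption area: A₁ = 41.5*0.07 + 10.2*0.02 + 13.5*0.22 + 44.9*0.39 + 3.6*0.34 + 41.5*0.53 = 46.809 sq m.
For T = 0.28 s, need A₂ = 0.161·V/T = 0.161·116.144/0.28 = 66.783 sabins.
Shortfall: 66.783 − 46.809 = 20.0 sabins.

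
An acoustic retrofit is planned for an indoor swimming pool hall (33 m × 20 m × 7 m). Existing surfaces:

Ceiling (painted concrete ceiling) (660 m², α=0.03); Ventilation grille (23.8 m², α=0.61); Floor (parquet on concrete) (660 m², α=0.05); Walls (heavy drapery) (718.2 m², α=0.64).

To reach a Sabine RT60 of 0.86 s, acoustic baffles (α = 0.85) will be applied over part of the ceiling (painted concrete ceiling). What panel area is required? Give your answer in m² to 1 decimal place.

412.1

Equivalent absorption area: A₁ = 660·0.03 + 23.8·0.61 + 660·0.05 + 718.2·0.64 = 526.966 m².
V = 4620 m³. Target absorption A₂ = 0.161 × 4620 / 0.86 = 864.907 sabins.
Absorption to add: 864.907 − 526.966 = 337.941 sabins.
Each m² of panel replacing the ceiling (painted concrete ceiling) adds (0.85 − 0.03) = 0.82 sabins.
Panel area = 337.941 / 0.82 = 412.1 m².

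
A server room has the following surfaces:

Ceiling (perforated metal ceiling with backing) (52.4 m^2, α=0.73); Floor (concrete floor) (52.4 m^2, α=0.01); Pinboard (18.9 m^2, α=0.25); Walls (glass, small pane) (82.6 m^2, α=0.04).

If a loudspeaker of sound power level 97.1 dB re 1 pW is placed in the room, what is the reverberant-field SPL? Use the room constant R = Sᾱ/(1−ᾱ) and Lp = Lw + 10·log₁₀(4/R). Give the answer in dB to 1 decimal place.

85.3 dB

Σ(Sᵢαᵢ) = 52.4×0.73 + 52.4×0.01 + 18.9×0.25 + 82.6×0.04 = 46.805; total area S = 206.3 m^2.
ᾱ = 0.2269, so room constant R = A/(1−ᾱ) = 60.542 m^2.
Lp = 97.1 + 10·log₁₀(4/60.542) = 97.1 + (-11.80) = 85.3 dB.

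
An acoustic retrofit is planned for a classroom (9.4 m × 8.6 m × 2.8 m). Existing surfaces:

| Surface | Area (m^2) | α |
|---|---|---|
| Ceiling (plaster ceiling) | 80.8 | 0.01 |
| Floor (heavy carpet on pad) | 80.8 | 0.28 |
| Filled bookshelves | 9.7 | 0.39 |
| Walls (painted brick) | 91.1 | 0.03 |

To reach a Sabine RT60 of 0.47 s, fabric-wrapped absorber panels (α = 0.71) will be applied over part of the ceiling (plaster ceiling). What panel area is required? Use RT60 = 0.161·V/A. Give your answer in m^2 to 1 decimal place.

68.0

Summing Sᵢαᵢ: 0.808 + 22.624 + 3.783 + 2.733 → A₁ = 29.948 sabins.
V = 226.352 m³. Target absorption A₂ = 0.161 × 226.352 / 0.47 = 77.538 sabins.
Absorption to add: 77.538 − 29.948 = 47.590 sabins.
Net gain per m^2: Δα = 0.71 − 0.01 = 0.70.
Area = ΔA/Δα = 47.590/0.70 = 68.0 m^2.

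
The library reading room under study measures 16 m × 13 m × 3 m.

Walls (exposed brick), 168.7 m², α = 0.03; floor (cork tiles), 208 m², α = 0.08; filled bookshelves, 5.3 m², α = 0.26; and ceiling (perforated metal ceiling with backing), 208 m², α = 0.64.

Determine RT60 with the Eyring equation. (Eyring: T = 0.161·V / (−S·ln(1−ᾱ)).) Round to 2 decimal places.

0.55 s

Total surface area S = 168.7 + 208 + 5.3 + 208 = 590.0 m².
Σ(Sᵢαᵢ) = 168.7×0.03 + 208×0.08 + 5.3×0.26 + 208×0.64 = 156.199.
Mean coefficient ᾱ = A/S = 0.2647.
−S·ln(1−ᾱ) = −590.0 × ln(1 − 0.2647) = 181.411.
V = 16 × 13 × 3 = 624 m³.
T = 0.161·V/[−S·ln(1−ᾱ)] = 0.161·624/181.411 = 0.55 s.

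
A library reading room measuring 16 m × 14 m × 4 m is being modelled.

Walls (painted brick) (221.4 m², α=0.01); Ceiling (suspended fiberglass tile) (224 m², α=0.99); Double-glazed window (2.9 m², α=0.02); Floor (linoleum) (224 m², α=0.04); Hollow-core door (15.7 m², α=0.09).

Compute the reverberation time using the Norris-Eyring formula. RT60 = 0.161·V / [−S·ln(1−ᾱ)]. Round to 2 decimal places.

0.50 sec

Total surface area S = 221.4 + 224 + 2.9 + 224 + 15.7 = 688.0 m².
Σ(Sᵢαᵢ) = 221.4·0.01 + 224·0.99 + 2.9·0.02 + 224·0.04 + 15.7·0.09 = 234.405.
Mean coefficient ᾱ = A/S = 0.3407.
Eyring denominator: −S ln(1−ᾱ) = 286.605.
V = 16 × 14 × 4 = 896 m³.
T = 0.161·V/[−S·ln(1−ᾱ)] = 0.161·896/286.605 = 0.50 s.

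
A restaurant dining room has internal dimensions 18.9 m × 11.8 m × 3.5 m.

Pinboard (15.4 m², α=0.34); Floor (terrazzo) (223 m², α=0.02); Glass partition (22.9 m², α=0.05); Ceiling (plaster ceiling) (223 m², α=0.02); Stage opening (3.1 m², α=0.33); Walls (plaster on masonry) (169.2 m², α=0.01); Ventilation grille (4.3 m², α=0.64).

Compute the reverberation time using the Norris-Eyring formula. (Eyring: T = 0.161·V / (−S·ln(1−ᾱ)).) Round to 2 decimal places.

S = Σ Sᵢ = 660.9 m².
Σ(Sᵢαᵢ) = 15.4×0.34 + 223×0.02 + 22.9×0.05 + 223×0.02 + 3.1×0.33 + 169.2×0.01 + 4.3×0.64 = 20.768.
ᾱ = 20.768 / 660.9 = 0.0314.
−S·ln(1−ᾱ) = −660.9 × ln(1 − 0.0314) = 21.085.
V = 18.9 × 11.8 × 3.5 = 780.57 m³.
T = 0.161·V/[−S·ln(1−ᾱ)] = 0.161·780.57/21.085 = 5.96 s.

5.96 sec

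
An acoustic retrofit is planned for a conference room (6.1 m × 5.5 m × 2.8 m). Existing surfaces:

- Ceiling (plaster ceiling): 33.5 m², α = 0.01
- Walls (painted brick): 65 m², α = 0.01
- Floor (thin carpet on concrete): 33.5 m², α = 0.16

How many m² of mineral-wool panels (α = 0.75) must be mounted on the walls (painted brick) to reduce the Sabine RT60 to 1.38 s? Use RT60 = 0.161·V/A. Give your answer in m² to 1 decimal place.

A₁ = Σ Sᵢαᵢ = 33.5·0.01 + 65·0.01 + 33.5·0.16 = 6.345 sabins.
Required A₂ = 0.161·93.94/1.38 = 10.960 sabins.
Absorption to add: 10.960 − 6.345 = 4.615 sabins.
Net gain per m²: Δα = 0.75 − 0.01 = 0.74.
Panel area = 4.615 / 0.74 = 6.2 m².

6.2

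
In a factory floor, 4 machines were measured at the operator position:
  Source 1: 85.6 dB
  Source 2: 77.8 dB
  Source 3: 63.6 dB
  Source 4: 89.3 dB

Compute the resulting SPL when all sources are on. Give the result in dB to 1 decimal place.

Σ 10^(Lᵢ/10) = 1.277e+09.
Combined level = 10 log₁₀(1.277e+09) = 91.1 dB.

91.1 dB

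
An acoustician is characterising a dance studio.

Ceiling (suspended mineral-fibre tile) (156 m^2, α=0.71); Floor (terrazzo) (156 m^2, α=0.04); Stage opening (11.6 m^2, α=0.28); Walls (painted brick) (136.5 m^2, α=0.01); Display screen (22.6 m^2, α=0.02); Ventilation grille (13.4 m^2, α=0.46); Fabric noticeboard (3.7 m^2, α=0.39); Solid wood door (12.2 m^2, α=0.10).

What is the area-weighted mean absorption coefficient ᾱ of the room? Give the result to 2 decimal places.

S = Σ Sᵢ = 156 + 156 + 11.6 + 136.5 + 22.6 + 13.4 + 3.7 + 12.2 = 512.0 m^2.
A = 156×0.71 + 156×0.04 + 11.6×0.28 + 136.5×0.01 + 22.6×0.02 + 13.4×0.46 + 3.7×0.39 + 12.2×0.10 = 130.892 sabins.
ᾱ = 130.892 / 512.0 = 0.26.

0.26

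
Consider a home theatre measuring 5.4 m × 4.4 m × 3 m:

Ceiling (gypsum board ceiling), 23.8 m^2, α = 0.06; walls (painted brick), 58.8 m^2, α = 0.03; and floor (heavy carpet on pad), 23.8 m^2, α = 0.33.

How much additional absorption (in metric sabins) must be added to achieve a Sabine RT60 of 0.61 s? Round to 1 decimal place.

Total absorption A₁ = 23.8*0.06 + 58.8*0.03 + 23.8*0.33
  = 1.428 + 1.764 + 7.854 = 11.046 m^2 sabins.
V = 71.28 m³. Required absorption A₂ = 0.161 × 71.28 / 0.61 = 18.813 sabins.
ΔA = A₂ − A₁ = 18.813 − 11.046 = 7.8 sabins.

7.8 sabins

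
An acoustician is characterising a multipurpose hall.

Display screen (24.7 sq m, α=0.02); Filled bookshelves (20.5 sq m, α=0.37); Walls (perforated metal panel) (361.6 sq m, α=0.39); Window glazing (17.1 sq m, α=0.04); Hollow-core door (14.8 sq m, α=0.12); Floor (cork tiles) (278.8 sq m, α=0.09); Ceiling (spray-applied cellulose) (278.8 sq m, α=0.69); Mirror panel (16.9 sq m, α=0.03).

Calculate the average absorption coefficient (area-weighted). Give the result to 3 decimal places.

0.365

S = Σ Sᵢ = 24.7 + 20.5 + 361.6 + 17.1 + 14.8 + 278.8 + 278.8 + 16.9 = 1013.2 sq m.
Weighted sum Σ Sα = 369.534.
ᾱ = A/S = 0.365.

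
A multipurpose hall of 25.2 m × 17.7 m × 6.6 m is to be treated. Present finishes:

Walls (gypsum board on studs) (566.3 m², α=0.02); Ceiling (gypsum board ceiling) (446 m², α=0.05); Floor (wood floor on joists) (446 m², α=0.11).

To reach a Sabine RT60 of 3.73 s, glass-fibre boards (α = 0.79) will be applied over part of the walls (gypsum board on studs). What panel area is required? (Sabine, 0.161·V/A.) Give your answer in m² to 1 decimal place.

Summing Sᵢαᵢ: 11.326 + 22.300 + 49.060 → A₁ = 82.686 sabins.
V = 2943.864 m³. Target absorption A₂ = 0.161 × 2943.864 / 3.73 = 127.068 sabins.
ΔA needed = 127.068 − 82.686 = 44.382 sabins.
Each m² of panel replacing the walls (gypsum board on studs) adds (0.79 − 0.02) = 0.77 sabins.
Panel area = 44.382 / 0.77 = 57.6 m².

57.6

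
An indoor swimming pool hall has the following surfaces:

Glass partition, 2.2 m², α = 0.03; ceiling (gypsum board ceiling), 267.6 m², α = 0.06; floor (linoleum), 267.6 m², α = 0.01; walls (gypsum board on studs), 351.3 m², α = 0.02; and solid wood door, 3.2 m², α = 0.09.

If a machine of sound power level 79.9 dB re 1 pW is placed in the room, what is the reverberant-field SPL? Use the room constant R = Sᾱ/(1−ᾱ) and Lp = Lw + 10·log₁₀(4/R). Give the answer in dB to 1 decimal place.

Σ(Sᵢαᵢ) = 2.2×0.03 + 267.6×0.06 + 267.6×0.01 + 351.3×0.02 + 3.2×0.09 = 26.112; total area S = 891.9 m².
ᾱ = 0.0293, so room constant R = A/(1−ᾱ) = 26.900 m².
Lp = Lw + 10 log₁₀(4/R) = 79.9 -8.28 = 71.6 dB.

71.6 dB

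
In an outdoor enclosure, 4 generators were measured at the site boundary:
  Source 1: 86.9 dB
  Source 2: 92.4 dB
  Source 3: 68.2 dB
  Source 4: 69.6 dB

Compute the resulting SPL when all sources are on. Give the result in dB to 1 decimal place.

93.5 dB

Converting to relative power and adding: 10^(86.9/10) + 10^(92.4/10) + 10^(68.2/10) + 10^(69.6/10) = 2.243e+09.
Combined level = 10 log₁₀(2.243e+09) = 93.5 dB.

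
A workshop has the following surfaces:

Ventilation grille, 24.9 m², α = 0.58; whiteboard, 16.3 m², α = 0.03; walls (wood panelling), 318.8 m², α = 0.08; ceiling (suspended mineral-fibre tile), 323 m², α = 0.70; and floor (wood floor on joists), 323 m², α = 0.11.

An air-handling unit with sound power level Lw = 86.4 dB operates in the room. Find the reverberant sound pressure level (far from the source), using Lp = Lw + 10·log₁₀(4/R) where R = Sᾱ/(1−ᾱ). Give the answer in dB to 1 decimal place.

A = 302.065 sabins; S = 1006.0 m².
ᾱ = 302.065/1006.0 = 0.3003; R = Sᾱ/(1−ᾱ) = 302.065/(1−0.3003) = 431.706 m².
Lp = 86.4 + 10·log₁₀(4/431.706) = 86.4 + (-20.33) = 66.1 dB.

66.1 dB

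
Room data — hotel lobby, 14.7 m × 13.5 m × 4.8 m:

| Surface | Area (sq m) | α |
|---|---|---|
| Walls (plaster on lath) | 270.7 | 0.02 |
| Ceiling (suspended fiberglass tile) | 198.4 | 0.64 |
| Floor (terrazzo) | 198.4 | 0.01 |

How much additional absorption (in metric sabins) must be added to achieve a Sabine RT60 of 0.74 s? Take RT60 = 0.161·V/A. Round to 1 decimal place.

A₁ = Σ Sᵢαᵢ = 270.7×0.02 + 198.4×0.64 + 198.4×0.01 = 134.374 sabins.
V = 952.56 m³. Required absorption A₂ = 0.161 × 952.56 / 0.74 = 207.246 sabins.
Shortfall: 207.246 − 134.374 = 72.9 sabins.

72.9 sabins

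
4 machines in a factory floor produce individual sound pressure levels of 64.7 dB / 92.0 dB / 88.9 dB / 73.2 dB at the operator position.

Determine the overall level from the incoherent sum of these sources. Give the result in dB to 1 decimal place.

Σ 10^(Lᵢ/10) = 2.385e+09.
L_total = 10·log₁₀(2.385e+09) = 93.8 dB.

93.8 dB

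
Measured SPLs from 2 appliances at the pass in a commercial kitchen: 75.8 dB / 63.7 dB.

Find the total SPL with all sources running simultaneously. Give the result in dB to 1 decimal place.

76.1 dB

Σ 10^(Lᵢ/10) = 4.036e+07.
Combined level = 10 log₁₀(4.036e+07) = 76.1 dB.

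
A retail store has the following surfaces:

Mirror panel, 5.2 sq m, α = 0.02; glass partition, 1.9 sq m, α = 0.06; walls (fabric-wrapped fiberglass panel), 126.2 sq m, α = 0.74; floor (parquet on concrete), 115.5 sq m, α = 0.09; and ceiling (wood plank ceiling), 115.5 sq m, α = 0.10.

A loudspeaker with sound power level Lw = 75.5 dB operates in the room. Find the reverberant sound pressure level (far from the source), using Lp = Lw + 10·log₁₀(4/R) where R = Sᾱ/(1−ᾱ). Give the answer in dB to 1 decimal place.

59.2 dB

A = 115.551 sabins; S = 364.3 sq m.
ᾱ = 115.551/364.3 = 0.3172; R = Sᾱ/(1−ᾱ) = 115.551/(1−0.3172) = 169.231 sq m.
Lp = 75.5 + 10·log₁₀(4/169.231) = 75.5 + (-16.26) = 59.2 dB.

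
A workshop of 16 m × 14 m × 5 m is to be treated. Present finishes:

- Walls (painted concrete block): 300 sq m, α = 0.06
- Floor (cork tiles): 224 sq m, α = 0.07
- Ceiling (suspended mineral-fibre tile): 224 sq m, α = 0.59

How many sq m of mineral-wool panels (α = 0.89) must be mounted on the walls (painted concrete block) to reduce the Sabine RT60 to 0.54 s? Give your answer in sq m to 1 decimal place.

202.5

Total absorption A₁ = 300*0.06 + 224*0.07 + 224*0.59
  = 18.000 + 15.680 + 132.160 = 165.840 sq m sabins.
Required A₂ = 0.161·1120/0.54 = 333.926 sabins.
ΔA needed = 333.926 − 165.840 = 168.086 sabins.
Each sq m of panel replacing the walls (painted concrete block) adds (0.89 − 0.06) = 0.83 sabins.
Area = ΔA/Δα = 168.086/0.83 = 202.5 sq m.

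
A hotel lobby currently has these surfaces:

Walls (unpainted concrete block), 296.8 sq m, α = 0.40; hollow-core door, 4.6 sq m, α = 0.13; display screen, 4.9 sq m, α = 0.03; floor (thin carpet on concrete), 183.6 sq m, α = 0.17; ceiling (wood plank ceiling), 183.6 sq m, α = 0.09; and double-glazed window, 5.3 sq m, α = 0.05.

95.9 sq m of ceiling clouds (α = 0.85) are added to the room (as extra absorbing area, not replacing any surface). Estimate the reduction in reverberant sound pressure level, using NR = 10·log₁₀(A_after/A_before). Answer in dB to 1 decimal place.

Total absorption A_before = 296.8*0.40 + 4.6*0.13 + 4.9*0.03 + 183.6*0.17 + 183.6*0.09 + 5.3*0.05
  = 118.720 + 0.598 + 0.147 + 31.212 + 16.524 + 0.265 = 167.466 sq m sabins.
Added absorption = 95.9 × 0.85 = 81.515 sabins.
New total A_after = 248.981 sabins.
NR = 10·log₁₀(248.981/167.466) = 1.7 dB.

1.7 dB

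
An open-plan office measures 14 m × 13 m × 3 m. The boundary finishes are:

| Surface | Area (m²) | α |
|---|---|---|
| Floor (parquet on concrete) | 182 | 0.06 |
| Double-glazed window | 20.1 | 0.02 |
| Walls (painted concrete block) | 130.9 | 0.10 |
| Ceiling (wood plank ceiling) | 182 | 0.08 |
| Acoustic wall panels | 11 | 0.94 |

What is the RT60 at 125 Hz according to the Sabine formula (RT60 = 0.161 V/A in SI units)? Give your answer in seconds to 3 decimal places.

Summing Sᵢαᵢ: 10.920 + 0.402 + 13.090 + 14.560 + 10.340 → A = 49.312 sabins.
Volume V = 14 × 13 × 3 = 546 m³.
RT60 = 0.161 · V / A = 0.161 × 546 / 49.312 = 1.783 s.

1.783 sec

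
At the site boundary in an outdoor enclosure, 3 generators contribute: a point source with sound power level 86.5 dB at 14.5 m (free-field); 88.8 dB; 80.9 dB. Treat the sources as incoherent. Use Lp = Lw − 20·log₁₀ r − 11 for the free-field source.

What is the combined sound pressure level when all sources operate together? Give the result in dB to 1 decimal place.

89.5 dB

Source at 14.5 m: Lp = 86.5 − 20·log₁₀(14.5) − 11 = 52.3 dB.
Σ 10^(Lᵢ/10) = 8.818e+08.
Combined level = 10 log₁₀(8.818e+08) = 89.5 dB.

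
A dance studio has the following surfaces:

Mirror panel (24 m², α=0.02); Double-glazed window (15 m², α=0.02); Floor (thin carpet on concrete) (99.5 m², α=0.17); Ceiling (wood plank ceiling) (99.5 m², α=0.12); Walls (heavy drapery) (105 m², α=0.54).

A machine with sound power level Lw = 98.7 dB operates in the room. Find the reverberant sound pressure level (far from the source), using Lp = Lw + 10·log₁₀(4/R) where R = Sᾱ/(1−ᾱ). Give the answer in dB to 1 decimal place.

84.1 dB

A = 86.335 sabins; S = 343.0 m².
ᾱ = 0.2517, so room constant R = A/(1−ᾱ) = 115.375 m².
Lp = Lw + 10 log₁₀(4/R) = 98.7 -14.60 = 84.1 dB.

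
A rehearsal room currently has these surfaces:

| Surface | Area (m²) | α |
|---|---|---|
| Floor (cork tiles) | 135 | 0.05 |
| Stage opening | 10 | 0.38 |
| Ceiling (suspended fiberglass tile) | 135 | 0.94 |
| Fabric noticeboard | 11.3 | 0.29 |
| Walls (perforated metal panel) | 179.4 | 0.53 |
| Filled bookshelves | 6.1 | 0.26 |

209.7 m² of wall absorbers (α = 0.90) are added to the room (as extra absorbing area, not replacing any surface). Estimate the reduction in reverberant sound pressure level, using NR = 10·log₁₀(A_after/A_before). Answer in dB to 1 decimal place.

Total absorption A_before = 135×0.05 + 10×0.38 + 135×0.94 + 11.3×0.29 + 179.4×0.53 + 6.1×0.26
  = 6.750 + 3.800 + 126.900 + 3.277 + 95.082 + 1.586 = 237.395 m² sabins.
Treatment contributes 209.7·0.90 = 188.730 sabins.
New total A_after = 426.125 sabins.
Reduction = 10 log₁₀(A_after/A_before) = 10 log₁₀(1.7950) = 2.5 dB.

2.5 dB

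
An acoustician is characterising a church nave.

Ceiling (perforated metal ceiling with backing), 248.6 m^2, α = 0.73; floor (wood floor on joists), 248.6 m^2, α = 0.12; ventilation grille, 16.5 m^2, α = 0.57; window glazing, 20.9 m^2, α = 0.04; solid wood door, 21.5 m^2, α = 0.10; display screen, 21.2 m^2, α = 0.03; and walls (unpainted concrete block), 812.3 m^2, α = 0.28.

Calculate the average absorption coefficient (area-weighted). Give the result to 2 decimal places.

0.33

Total surface area S = 1389.6 m^2.
Σ(Sᵢαᵢ) = 248.6*0.73 + 248.6*0.12 + 16.5*0.57 + 20.9*0.04 + 21.5*0.10 + 21.2*0.03 + 812.3*0.28 = 451.781.
ᾱ = 451.781 / 1389.6 = 0.33.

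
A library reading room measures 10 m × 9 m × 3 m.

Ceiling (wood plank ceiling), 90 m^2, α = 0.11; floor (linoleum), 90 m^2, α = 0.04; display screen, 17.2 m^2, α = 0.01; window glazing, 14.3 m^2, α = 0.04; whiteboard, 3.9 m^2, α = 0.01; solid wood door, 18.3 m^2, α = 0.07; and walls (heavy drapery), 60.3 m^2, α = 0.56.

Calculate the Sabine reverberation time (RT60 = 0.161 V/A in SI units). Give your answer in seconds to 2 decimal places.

Summing Sᵢαᵢ: 9.900 + 3.600 + 0.172 + 0.572 + 0.039 + 1.281 + 33.768 → A = 49.332 sabins.
V = 10·9·3 = 270 m³.
Sabine: RT60 = 0.161 × 270 / 49.332 = 0.88 s.

0.88 s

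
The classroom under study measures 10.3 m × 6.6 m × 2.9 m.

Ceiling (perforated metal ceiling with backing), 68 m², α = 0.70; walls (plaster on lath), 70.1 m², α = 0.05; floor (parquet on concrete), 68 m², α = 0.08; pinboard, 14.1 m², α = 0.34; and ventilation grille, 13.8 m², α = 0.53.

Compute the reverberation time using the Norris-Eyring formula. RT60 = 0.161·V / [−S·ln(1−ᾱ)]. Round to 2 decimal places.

S = Σ Sᵢ = 234.0 m².
Σ(Sᵢαᵢ) = 68·0.70 + 70.1·0.05 + 68·0.08 + 14.1·0.34 + 13.8·0.53 = 68.653.
Mean coefficient ᾱ = A/S = 0.2934.
−S·ln(1−ᾱ) = −234.0 × ln(1 − 0.2934) = 81.266.
V = 10.3 × 6.6 × 2.9 = 197.142 m³.
T = 0.161·V/[−S·ln(1−ᾱ)] = 0.161·197.142/81.266 = 0.39 s.

0.39 s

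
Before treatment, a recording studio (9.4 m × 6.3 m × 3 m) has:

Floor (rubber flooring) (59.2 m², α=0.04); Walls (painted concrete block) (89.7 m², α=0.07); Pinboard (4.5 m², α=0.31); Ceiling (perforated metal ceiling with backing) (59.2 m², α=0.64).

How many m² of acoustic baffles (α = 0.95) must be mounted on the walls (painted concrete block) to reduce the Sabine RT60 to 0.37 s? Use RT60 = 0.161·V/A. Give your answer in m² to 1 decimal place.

Total absorption A₁ = 59.2·0.04 + 89.7·0.07 + 4.5·0.31 + 59.2·0.64
  = 2.368 + 6.279 + 1.395 + 37.888 = 47.930 m² sabins.
Required A₂ = 0.161·177.66/0.37 = 77.306 sabins.
Absorption to add: 77.306 − 47.930 = 29.376 sabins.
Each m² of panel replacing the walls (painted concrete block) adds (0.95 − 0.07) = 0.88 sabins.
Panel area = 29.376 / 0.88 = 33.4 m².

33.4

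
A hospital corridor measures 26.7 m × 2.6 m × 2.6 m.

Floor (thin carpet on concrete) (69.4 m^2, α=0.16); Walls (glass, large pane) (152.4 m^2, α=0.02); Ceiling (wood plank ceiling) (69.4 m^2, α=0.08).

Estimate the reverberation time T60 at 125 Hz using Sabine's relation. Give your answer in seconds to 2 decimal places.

1.47 s

Equivalent absorption area: A = 69.4·0.16 + 152.4·0.02 + 69.4·0.08 = 19.704 m^2.
Room volume: 180.492 m³.
Sabine: RT60 = 0.161 × 180.492 / 19.704 = 1.47 s.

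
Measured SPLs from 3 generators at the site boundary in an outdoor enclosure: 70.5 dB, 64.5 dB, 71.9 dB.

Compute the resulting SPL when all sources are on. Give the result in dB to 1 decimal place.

Σ 10^(Lᵢ/10) = 2.953e+07.
Combined level = 10 log₁₀(2.953e+07) = 74.7 dB.

74.7 dB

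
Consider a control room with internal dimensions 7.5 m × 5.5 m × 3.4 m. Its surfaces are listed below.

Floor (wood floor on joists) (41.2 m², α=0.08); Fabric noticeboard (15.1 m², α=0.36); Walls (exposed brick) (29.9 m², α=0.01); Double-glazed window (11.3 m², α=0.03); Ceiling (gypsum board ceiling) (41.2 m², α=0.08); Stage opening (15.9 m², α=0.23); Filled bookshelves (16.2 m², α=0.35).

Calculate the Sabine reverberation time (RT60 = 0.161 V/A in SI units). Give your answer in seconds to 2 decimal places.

Equivalent absorption area: A = 41.2*0.08 + 15.1*0.36 + 29.9*0.01 + 11.3*0.03 + 41.2*0.08 + 15.9*0.23 + 16.2*0.35 = 21.993 m².
Volume V = 7.5 × 5.5 × 3.4 = 140.25 m³.
RT60 = 0.161 · V / A = 0.161 × 140.25 / 21.993 = 1.03 s.

1.03 s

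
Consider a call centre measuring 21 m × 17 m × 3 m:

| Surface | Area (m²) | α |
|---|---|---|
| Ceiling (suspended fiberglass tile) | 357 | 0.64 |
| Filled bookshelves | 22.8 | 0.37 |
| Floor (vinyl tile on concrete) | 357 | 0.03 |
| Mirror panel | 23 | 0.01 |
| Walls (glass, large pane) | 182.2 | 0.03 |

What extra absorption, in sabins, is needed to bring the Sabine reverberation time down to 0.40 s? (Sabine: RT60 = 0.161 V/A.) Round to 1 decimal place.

177.8 sabins

Summing Sᵢαᵢ: 228.480 + 8.436 + 10.710 + 0.230 + 5.466 → A₁ = 253.322 sabins.
Target A₂ = 0.161·1071/0.40 = 431.077 sabins (V = 1071 m³).
Shortfall: 431.077 − 253.322 = 177.8 sabins.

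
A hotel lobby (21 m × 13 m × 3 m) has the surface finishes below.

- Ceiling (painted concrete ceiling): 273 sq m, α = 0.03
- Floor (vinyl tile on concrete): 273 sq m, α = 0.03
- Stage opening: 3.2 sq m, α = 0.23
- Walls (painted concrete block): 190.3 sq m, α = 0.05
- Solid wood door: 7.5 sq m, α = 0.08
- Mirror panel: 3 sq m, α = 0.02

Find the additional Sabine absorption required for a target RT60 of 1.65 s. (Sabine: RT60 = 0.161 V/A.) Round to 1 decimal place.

52.6 sabins

Summing Sᵢαᵢ: 8.190 + 8.190 + 0.736 + 9.515 + 0.600 + 0.060 → A₁ = 27.291 sabins.
V = 819 m³. Required absorption A₂ = 0.161 × 819 / 1.65 = 79.915 sabins.
Shortfall: 79.915 − 27.291 = 52.6 sabins.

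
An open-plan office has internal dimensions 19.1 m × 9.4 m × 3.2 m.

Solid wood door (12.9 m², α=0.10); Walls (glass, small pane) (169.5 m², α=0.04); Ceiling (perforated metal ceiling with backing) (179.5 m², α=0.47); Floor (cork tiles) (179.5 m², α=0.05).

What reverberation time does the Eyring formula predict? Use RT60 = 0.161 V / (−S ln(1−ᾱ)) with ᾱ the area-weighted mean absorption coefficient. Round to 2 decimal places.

0.82 sec

S = Σ Sᵢ = 541.4 m².
Σ(Sᵢαᵢ) = 12.9·0.10 + 169.5·0.04 + 179.5·0.47 + 179.5·0.05 = 101.410.
ᾱ = 101.410 / 541.4 = 0.1873.
Eyring denominator: −S ln(1−ᾱ) = 112.283.
V = 19.1 × 9.4 × 3.2 = 574.528 m³.
RT60 = 0.161 × 574.528 / 112.283 = 0.82 s.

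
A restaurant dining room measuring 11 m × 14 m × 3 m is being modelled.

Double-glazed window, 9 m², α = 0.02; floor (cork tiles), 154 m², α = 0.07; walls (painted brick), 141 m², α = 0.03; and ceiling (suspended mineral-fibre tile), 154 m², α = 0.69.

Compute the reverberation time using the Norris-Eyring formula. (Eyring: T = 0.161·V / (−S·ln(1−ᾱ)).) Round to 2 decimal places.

0.53 s

S = Σ Sᵢ = 458.0 m².
Σ(Sᵢαᵢ) = 9×0.02 + 154×0.07 + 141×0.03 + 154×0.69 = 121.450.
ᾱ = 121.450 / 458.0 = 0.2652.
−S·ln(1−ᾱ) = −458.0 × ln(1 − 0.2652) = 141.136.
V = 11 × 14 × 3 = 462 m³.
RT60 = 0.161 × 462 / 141.136 = 0.53 s.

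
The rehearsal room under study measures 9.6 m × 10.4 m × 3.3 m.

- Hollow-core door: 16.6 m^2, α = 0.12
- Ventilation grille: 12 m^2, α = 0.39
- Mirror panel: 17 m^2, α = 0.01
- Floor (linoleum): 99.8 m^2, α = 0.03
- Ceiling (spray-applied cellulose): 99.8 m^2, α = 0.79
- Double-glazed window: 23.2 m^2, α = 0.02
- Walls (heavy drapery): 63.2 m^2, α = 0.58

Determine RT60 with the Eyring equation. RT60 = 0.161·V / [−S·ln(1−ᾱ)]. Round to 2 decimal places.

S = Σ Sᵢ = 331.6 m^2.
Absorption A = 16.6×0.12 + 12×0.39 + 17×0.01 + 99.8×0.03 + 99.8×0.79 + 23.2×0.02 + 63.2×0.58 = 125.798 sabins.
ᾱ = 125.798 / 331.6 = 0.3794.
Eyring denominator: −S ln(1−ᾱ) = 158.196.
V = 9.6 × 10.4 × 3.3 = 329.472 m³.
RT60 = 0.161 × 329.472 / 158.196 = 0.34 s.

0.34 sec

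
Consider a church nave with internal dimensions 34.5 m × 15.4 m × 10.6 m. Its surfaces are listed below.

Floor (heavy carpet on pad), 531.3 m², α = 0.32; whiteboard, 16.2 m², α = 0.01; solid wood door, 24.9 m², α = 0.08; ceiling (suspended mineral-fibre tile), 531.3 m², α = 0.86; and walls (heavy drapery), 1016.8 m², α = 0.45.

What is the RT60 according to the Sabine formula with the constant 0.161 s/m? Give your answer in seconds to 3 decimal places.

A = Σ Sᵢαᵢ = 531.3×0.32 + 16.2×0.01 + 24.9×0.08 + 531.3×0.86 + 1016.8×0.45 = 1086.648 sabins.
Room volume: 5631.78 m³.
T = 0.161 V/A = 0.161·5631.78/1086.648 = 0.834 s.

0.834 s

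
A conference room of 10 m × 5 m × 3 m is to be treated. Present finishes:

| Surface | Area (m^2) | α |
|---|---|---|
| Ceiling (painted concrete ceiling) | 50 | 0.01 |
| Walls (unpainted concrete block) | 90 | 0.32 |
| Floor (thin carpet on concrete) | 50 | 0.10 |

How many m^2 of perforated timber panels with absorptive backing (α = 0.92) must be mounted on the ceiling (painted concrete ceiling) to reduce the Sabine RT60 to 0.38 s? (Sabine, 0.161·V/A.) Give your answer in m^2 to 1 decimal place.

A₁ = Σ Sᵢαᵢ = 50×0.01 + 90×0.32 + 50×0.10 = 34.300 sabins.
Required A₂ = 0.161·150/0.38 = 63.553 sabins.
ΔA needed = 63.553 − 34.300 = 29.253 sabins.
Net gain per m^2: Δα = 0.92 − 0.01 = 0.91.
Area = ΔA/Δα = 29.253/0.91 = 32.1 m^2.

32.1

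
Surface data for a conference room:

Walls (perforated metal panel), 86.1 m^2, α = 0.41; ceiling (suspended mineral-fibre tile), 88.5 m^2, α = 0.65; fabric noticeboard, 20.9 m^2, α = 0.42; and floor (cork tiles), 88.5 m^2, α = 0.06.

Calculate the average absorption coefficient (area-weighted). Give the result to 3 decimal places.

0.376

Total surface area S = 284.0 m^2.
Weighted sum Σ Sα = 106.914.
ᾱ = 106.914 / 284.0 = 0.376.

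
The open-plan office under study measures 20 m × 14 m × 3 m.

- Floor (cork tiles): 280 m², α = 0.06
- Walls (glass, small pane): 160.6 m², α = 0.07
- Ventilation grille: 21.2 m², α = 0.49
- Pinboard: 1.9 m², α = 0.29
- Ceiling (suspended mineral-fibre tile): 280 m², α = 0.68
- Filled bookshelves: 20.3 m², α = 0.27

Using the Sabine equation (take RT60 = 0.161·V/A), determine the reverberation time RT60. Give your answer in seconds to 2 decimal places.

0.58 s

Equivalent absorption area: A = 280*0.06 + 160.6*0.07 + 21.2*0.49 + 1.9*0.29 + 280*0.68 + 20.3*0.27 = 234.862 m².
Room volume: 840 m³.
RT60 = 0.161 · V / A = 0.161 × 840 / 234.862 = 0.58 s.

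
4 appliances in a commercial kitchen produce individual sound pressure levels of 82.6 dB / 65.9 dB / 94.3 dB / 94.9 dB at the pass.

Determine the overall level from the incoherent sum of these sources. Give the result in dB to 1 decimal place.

Converting to relative power and adding: 10^(82.6/10) + 10^(65.9/10) + 10^(94.3/10) + 10^(94.9/10) = 5.968e+09.
L_total = 10·log₁₀(5.968e+09) = 97.8 dB.

97.8 dB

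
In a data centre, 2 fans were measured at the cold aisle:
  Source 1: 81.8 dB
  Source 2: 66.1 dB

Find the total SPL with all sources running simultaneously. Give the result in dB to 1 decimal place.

Σ 10^(Lᵢ/10) = 1.554e+08.
Combined level = 10 log₁₀(1.554e+08) = 81.9 dB.

81.9 dB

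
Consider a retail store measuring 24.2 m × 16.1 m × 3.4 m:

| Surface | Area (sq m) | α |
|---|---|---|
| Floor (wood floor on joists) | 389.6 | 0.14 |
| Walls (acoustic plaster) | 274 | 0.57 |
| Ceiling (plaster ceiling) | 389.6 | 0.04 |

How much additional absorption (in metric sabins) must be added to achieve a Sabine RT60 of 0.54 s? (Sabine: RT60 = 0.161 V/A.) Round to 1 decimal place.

A₁ = Σ Sᵢαᵢ = 389.6*0.14 + 274*0.57 + 389.6*0.04 = 226.308 sabins.
Target A₂ = 0.161·1324.708/0.54 = 394.959 sabins (V = 1324.708 m³).
Additional absorption ΔA = 394.959 − 226.308 = 168.7 sabins.

168.7 sabins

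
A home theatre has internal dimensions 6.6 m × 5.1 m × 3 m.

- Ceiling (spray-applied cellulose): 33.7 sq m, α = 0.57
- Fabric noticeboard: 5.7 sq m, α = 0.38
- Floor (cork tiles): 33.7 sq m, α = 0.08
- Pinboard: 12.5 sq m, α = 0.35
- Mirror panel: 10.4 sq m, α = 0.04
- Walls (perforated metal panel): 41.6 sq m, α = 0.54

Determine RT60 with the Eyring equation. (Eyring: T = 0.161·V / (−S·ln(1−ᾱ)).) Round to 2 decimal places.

0.25 s

S = Σ Sᵢ = 137.6 sq m.
Absorption A = 33.7×0.57 + 5.7×0.38 + 33.7×0.08 + 12.5×0.35 + 10.4×0.04 + 41.6×0.54 = 51.326 sabins.
Mean coefficient ᾱ = A/S = 0.3730.
Eyring denominator: −S ln(1−ᾱ) = 64.233.
V = 6.6 × 5.1 × 3 = 100.98 m³.
T = 0.161·V/[−S·ln(1−ᾱ)] = 0.161·100.98/64.233 = 0.25 s.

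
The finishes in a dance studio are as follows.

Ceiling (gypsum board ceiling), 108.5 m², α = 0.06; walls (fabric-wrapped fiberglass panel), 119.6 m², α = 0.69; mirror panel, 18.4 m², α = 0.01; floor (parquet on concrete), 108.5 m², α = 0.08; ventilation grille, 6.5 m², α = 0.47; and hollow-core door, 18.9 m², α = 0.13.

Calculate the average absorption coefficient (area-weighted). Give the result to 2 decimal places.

0.27

Total surface area S = 380.4 m².
A = 108.5×0.06 + 119.6×0.69 + 18.4×0.01 + 108.5×0.08 + 6.5×0.47 + 18.9×0.13 = 103.410 sabins.
ᾱ = A/S = 0.27.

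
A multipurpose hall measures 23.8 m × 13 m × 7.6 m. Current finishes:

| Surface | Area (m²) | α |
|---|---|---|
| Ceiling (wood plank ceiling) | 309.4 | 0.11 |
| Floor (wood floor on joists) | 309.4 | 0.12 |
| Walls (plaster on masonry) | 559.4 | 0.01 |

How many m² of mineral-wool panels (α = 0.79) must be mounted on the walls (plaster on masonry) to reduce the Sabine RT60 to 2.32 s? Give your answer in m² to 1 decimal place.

Equivalent absorption area: A₁ = 309.4·0.11 + 309.4·0.12 + 559.4·0.01 = 76.756 m².
V = 2351.44 m³. Target absorption A₂ = 0.161 × 2351.44 / 2.32 = 163.182 sabins.
Absorption to add: 163.182 − 76.756 = 86.426 sabins.
Net gain per m²: Δα = 0.79 − 0.01 = 0.78.
Panel area = 86.426 / 0.78 = 110.8 m².

110.8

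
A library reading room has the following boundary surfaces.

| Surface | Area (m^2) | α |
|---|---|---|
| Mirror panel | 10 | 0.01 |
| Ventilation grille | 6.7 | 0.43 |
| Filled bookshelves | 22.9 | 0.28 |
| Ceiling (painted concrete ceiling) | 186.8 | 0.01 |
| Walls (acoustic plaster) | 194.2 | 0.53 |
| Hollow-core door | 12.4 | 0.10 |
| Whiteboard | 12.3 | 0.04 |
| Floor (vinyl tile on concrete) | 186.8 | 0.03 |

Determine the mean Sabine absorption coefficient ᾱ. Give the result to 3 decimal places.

0.192

S = Σ Sᵢ = 10 + 6.7 + 22.9 + 186.8 + 194.2 + 12.4 + 12.3 + 186.8 = 632.1 m^2.
Weighted sum Σ Sα = 121.523.
ᾱ = 121.523 / 632.1 = 0.192.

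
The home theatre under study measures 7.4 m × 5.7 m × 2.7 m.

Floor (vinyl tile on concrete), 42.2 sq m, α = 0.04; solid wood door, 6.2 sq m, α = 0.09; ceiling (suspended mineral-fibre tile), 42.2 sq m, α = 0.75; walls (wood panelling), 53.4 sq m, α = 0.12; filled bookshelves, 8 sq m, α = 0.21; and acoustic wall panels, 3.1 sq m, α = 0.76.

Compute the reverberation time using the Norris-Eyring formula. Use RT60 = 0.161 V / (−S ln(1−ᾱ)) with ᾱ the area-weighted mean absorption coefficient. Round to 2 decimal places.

Total surface area S = 42.2 + 6.2 + 42.2 + 53.4 + 8 + 3.1 = 155.1 sq m.
Absorption A = 42.2×0.04 + 6.2×0.09 + 42.2×0.75 + 53.4×0.12 + 8×0.21 + 3.1×0.76 = 44.340 sabins.
ᾱ = 44.340 / 155.1 = 0.2859.
−S·ln(1−ᾱ) = −155.1 × ln(1 − 0.2859) = 52.227.
V = 7.4 × 5.7 × 2.7 = 113.886 m³.
RT60 = 0.161 × 113.886 / 52.227 = 0.35 s.

0.35 sec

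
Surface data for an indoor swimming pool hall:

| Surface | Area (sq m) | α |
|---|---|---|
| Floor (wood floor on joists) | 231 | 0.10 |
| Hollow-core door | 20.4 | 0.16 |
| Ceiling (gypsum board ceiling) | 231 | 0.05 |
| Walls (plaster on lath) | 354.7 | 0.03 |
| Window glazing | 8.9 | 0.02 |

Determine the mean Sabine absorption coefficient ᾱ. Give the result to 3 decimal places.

0.058

Total surface area S = 846.0 sq m.
Weighted sum Σ Sα = 48.733.
ᾱ = A/S = 0.058.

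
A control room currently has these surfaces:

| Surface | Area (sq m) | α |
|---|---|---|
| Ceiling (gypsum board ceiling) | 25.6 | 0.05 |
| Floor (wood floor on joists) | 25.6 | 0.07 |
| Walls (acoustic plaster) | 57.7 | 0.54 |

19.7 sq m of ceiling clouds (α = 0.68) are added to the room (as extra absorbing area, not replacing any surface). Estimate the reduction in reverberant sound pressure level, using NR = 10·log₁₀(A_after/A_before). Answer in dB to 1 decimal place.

1.4 dB

Equivalent absorption area: A_before = 25.6×0.05 + 25.6×0.07 + 57.7×0.54 = 34.230 sq m.
Treatment contributes 19.7·0.68 = 13.396 sabins.
New total A_after = 47.626 sabins.
NR = 10·log₁₀(47.626/34.230) = 1.4 dB.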